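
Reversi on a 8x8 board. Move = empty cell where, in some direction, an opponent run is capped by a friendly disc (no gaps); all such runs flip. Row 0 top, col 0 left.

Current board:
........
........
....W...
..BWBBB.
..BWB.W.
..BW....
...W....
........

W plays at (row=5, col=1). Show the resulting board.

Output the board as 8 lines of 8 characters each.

Place W at (5,1); scan 8 dirs for brackets.
Dir NW: first cell '.' (not opp) -> no flip
Dir N: first cell '.' (not opp) -> no flip
Dir NE: opp run (4,2) capped by W -> flip
Dir W: first cell '.' (not opp) -> no flip
Dir E: opp run (5,2) capped by W -> flip
Dir SW: first cell '.' (not opp) -> no flip
Dir S: first cell '.' (not opp) -> no flip
Dir SE: first cell '.' (not opp) -> no flip
All flips: (4,2) (5,2)

Answer: ........
........
....W...
..BWBBB.
..WWB.W.
.WWW....
...W....
........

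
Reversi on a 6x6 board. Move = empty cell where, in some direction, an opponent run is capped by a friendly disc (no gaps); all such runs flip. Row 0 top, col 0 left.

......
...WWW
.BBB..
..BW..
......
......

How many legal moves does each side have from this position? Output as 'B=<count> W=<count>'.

-- B to move --
(0,2): no bracket -> illegal
(0,3): flips 1 -> legal
(0,4): flips 1 -> legal
(0,5): flips 1 -> legal
(1,2): no bracket -> illegal
(2,4): no bracket -> illegal
(2,5): no bracket -> illegal
(3,4): flips 1 -> legal
(4,2): no bracket -> illegal
(4,3): flips 1 -> legal
(4,4): flips 1 -> legal
B mobility = 6
-- W to move --
(1,0): no bracket -> illegal
(1,1): flips 1 -> legal
(1,2): no bracket -> illegal
(2,0): no bracket -> illegal
(2,4): no bracket -> illegal
(3,0): no bracket -> illegal
(3,1): flips 2 -> legal
(3,4): no bracket -> illegal
(4,1): flips 2 -> legal
(4,2): no bracket -> illegal
(4,3): no bracket -> illegal
W mobility = 3

Answer: B=6 W=3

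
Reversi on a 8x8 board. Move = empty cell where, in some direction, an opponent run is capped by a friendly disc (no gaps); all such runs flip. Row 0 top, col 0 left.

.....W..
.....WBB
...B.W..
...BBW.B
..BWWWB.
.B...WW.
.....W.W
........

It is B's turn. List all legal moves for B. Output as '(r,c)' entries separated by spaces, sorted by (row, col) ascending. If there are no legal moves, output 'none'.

Answer: (1,4) (2,4) (3,6) (5,2) (5,3) (5,4) (6,4) (6,6)

Derivation:
(0,4): no bracket -> illegal
(0,6): no bracket -> illegal
(1,4): flips 1 -> legal
(2,4): flips 1 -> legal
(2,6): no bracket -> illegal
(3,2): no bracket -> illegal
(3,6): flips 1 -> legal
(4,7): no bracket -> illegal
(5,2): flips 1 -> legal
(5,3): flips 1 -> legal
(5,4): flips 1 -> legal
(5,7): no bracket -> illegal
(6,4): flips 1 -> legal
(6,6): flips 3 -> legal
(7,4): no bracket -> illegal
(7,5): no bracket -> illegal
(7,6): no bracket -> illegal
(7,7): no bracket -> illegal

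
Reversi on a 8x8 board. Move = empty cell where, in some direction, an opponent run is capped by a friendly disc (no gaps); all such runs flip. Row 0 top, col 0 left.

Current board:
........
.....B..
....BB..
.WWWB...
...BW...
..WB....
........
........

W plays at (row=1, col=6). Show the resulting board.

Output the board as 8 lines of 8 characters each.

Place W at (1,6); scan 8 dirs for brackets.
Dir NW: first cell '.' (not opp) -> no flip
Dir N: first cell '.' (not opp) -> no flip
Dir NE: first cell '.' (not opp) -> no flip
Dir W: opp run (1,5), next='.' -> no flip
Dir E: first cell '.' (not opp) -> no flip
Dir SW: opp run (2,5) (3,4) (4,3) capped by W -> flip
Dir S: first cell '.' (not opp) -> no flip
Dir SE: first cell '.' (not opp) -> no flip
All flips: (2,5) (3,4) (4,3)

Answer: ........
.....BW.
....BW..
.WWWW...
...WW...
..WB....
........
........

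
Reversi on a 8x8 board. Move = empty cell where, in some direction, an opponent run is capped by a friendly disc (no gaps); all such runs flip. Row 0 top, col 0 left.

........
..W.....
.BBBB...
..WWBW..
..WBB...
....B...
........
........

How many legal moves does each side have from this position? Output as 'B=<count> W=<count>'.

-- B to move --
(0,1): flips 1 -> legal
(0,2): flips 1 -> legal
(0,3): flips 1 -> legal
(1,1): no bracket -> illegal
(1,3): no bracket -> illegal
(2,5): no bracket -> illegal
(2,6): flips 1 -> legal
(3,1): flips 2 -> legal
(3,6): flips 1 -> legal
(4,1): flips 2 -> legal
(4,5): no bracket -> illegal
(4,6): flips 1 -> legal
(5,1): flips 2 -> legal
(5,2): flips 2 -> legal
(5,3): no bracket -> illegal
B mobility = 10
-- W to move --
(1,0): flips 1 -> legal
(1,1): flips 1 -> legal
(1,3): flips 2 -> legal
(1,4): flips 1 -> legal
(1,5): flips 1 -> legal
(2,0): no bracket -> illegal
(2,5): no bracket -> illegal
(3,0): flips 1 -> legal
(3,1): no bracket -> illegal
(4,5): flips 4 -> legal
(5,2): no bracket -> illegal
(5,3): flips 2 -> legal
(5,5): flips 1 -> legal
(6,3): no bracket -> illegal
(6,4): no bracket -> illegal
(6,5): flips 2 -> legal
W mobility = 10

Answer: B=10 W=10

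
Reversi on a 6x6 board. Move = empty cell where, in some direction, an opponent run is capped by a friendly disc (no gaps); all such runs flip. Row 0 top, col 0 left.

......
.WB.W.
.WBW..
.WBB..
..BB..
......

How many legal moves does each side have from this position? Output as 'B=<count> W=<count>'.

Answer: B=9 W=8

Derivation:
-- B to move --
(0,0): flips 1 -> legal
(0,1): no bracket -> illegal
(0,2): no bracket -> illegal
(0,3): no bracket -> illegal
(0,4): no bracket -> illegal
(0,5): flips 2 -> legal
(1,0): flips 2 -> legal
(1,3): flips 1 -> legal
(1,5): no bracket -> illegal
(2,0): flips 2 -> legal
(2,4): flips 1 -> legal
(2,5): no bracket -> illegal
(3,0): flips 2 -> legal
(3,4): flips 1 -> legal
(4,0): flips 1 -> legal
(4,1): no bracket -> illegal
B mobility = 9
-- W to move --
(0,1): flips 1 -> legal
(0,2): no bracket -> illegal
(0,3): flips 1 -> legal
(1,3): flips 2 -> legal
(2,4): no bracket -> illegal
(3,4): flips 2 -> legal
(4,1): flips 1 -> legal
(4,4): flips 2 -> legal
(5,1): no bracket -> illegal
(5,2): no bracket -> illegal
(5,3): flips 3 -> legal
(5,4): flips 2 -> legal
W mobility = 8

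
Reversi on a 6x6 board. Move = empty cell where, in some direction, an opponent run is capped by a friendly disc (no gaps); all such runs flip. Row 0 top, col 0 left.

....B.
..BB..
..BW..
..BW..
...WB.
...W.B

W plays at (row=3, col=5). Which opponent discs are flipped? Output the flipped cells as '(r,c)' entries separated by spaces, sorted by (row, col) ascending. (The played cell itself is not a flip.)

Answer: (4,4)

Derivation:
Dir NW: first cell '.' (not opp) -> no flip
Dir N: first cell '.' (not opp) -> no flip
Dir NE: edge -> no flip
Dir W: first cell '.' (not opp) -> no flip
Dir E: edge -> no flip
Dir SW: opp run (4,4) capped by W -> flip
Dir S: first cell '.' (not opp) -> no flip
Dir SE: edge -> no flip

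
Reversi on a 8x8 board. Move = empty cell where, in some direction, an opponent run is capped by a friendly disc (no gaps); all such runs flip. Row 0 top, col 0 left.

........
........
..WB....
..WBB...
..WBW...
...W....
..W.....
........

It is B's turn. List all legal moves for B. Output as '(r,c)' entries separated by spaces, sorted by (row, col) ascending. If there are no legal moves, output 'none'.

Answer: (1,1) (2,1) (3,1) (4,1) (4,5) (5,1) (5,4) (5,5) (6,3)

Derivation:
(1,1): flips 1 -> legal
(1,2): no bracket -> illegal
(1,3): no bracket -> illegal
(2,1): flips 2 -> legal
(3,1): flips 1 -> legal
(3,5): no bracket -> illegal
(4,1): flips 2 -> legal
(4,5): flips 1 -> legal
(5,1): flips 1 -> legal
(5,2): no bracket -> illegal
(5,4): flips 1 -> legal
(5,5): flips 1 -> legal
(6,1): no bracket -> illegal
(6,3): flips 1 -> legal
(6,4): no bracket -> illegal
(7,1): no bracket -> illegal
(7,2): no bracket -> illegal
(7,3): no bracket -> illegal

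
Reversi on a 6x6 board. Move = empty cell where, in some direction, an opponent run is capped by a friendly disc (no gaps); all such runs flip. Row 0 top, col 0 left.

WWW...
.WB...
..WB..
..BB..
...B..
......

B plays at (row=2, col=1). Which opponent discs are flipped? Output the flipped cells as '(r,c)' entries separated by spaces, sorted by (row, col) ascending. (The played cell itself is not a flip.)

Answer: (2,2)

Derivation:
Dir NW: first cell '.' (not opp) -> no flip
Dir N: opp run (1,1) (0,1), next=edge -> no flip
Dir NE: first cell 'B' (not opp) -> no flip
Dir W: first cell '.' (not opp) -> no flip
Dir E: opp run (2,2) capped by B -> flip
Dir SW: first cell '.' (not opp) -> no flip
Dir S: first cell '.' (not opp) -> no flip
Dir SE: first cell 'B' (not opp) -> no flip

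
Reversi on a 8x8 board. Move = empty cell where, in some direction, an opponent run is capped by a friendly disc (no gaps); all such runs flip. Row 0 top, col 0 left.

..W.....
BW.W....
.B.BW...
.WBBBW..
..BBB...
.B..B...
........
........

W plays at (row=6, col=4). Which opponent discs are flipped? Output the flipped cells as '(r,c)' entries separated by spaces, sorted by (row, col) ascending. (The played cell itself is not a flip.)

Answer: (3,4) (4,4) (5,4)

Derivation:
Dir NW: first cell '.' (not opp) -> no flip
Dir N: opp run (5,4) (4,4) (3,4) capped by W -> flip
Dir NE: first cell '.' (not opp) -> no flip
Dir W: first cell '.' (not opp) -> no flip
Dir E: first cell '.' (not opp) -> no flip
Dir SW: first cell '.' (not opp) -> no flip
Dir S: first cell '.' (not opp) -> no flip
Dir SE: first cell '.' (not opp) -> no flip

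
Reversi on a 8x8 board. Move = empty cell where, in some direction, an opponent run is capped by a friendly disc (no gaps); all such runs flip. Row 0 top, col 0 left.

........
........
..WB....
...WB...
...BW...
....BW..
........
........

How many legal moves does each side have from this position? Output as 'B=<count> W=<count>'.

-- B to move --
(1,1): no bracket -> illegal
(1,2): no bracket -> illegal
(1,3): no bracket -> illegal
(2,1): flips 1 -> legal
(2,4): no bracket -> illegal
(3,1): no bracket -> illegal
(3,2): flips 1 -> legal
(3,5): no bracket -> illegal
(4,2): no bracket -> illegal
(4,5): flips 1 -> legal
(4,6): no bracket -> illegal
(5,3): no bracket -> illegal
(5,6): flips 1 -> legal
(6,4): no bracket -> illegal
(6,5): no bracket -> illegal
(6,6): no bracket -> illegal
B mobility = 4
-- W to move --
(1,2): no bracket -> illegal
(1,3): flips 1 -> legal
(1,4): no bracket -> illegal
(2,4): flips 2 -> legal
(2,5): no bracket -> illegal
(3,2): no bracket -> illegal
(3,5): flips 1 -> legal
(4,2): flips 1 -> legal
(4,5): no bracket -> illegal
(5,2): no bracket -> illegal
(5,3): flips 2 -> legal
(6,3): no bracket -> illegal
(6,4): flips 1 -> legal
(6,5): no bracket -> illegal
W mobility = 6

Answer: B=4 W=6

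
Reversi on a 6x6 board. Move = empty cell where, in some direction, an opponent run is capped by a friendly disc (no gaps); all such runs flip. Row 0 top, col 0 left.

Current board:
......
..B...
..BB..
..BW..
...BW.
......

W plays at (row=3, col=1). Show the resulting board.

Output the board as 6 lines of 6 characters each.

Answer: ......
..B...
..BB..
.WWW..
...BW.
......

Derivation:
Place W at (3,1); scan 8 dirs for brackets.
Dir NW: first cell '.' (not opp) -> no flip
Dir N: first cell '.' (not opp) -> no flip
Dir NE: opp run (2,2), next='.' -> no flip
Dir W: first cell '.' (not opp) -> no flip
Dir E: opp run (3,2) capped by W -> flip
Dir SW: first cell '.' (not opp) -> no flip
Dir S: first cell '.' (not opp) -> no flip
Dir SE: first cell '.' (not opp) -> no flip
All flips: (3,2)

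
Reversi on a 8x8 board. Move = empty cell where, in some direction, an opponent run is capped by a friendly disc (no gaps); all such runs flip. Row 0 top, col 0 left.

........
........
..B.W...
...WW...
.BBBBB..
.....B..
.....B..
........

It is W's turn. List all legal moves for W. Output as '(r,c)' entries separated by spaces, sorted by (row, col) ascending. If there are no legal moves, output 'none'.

Answer: (1,1) (5,1) (5,2) (5,3) (5,4) (5,6) (6,6)

Derivation:
(1,1): flips 1 -> legal
(1,2): no bracket -> illegal
(1,3): no bracket -> illegal
(2,1): no bracket -> illegal
(2,3): no bracket -> illegal
(3,0): no bracket -> illegal
(3,1): no bracket -> illegal
(3,2): no bracket -> illegal
(3,5): no bracket -> illegal
(3,6): no bracket -> illegal
(4,0): no bracket -> illegal
(4,6): no bracket -> illegal
(5,0): no bracket -> illegal
(5,1): flips 1 -> legal
(5,2): flips 1 -> legal
(5,3): flips 1 -> legal
(5,4): flips 1 -> legal
(5,6): flips 1 -> legal
(6,4): no bracket -> illegal
(6,6): flips 2 -> legal
(7,4): no bracket -> illegal
(7,5): no bracket -> illegal
(7,6): no bracket -> illegal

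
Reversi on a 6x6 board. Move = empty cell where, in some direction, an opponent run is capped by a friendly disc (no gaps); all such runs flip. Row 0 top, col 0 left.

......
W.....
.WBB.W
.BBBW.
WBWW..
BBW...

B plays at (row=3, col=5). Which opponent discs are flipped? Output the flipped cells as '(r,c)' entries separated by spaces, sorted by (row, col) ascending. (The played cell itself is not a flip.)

Answer: (3,4)

Derivation:
Dir NW: first cell '.' (not opp) -> no flip
Dir N: opp run (2,5), next='.' -> no flip
Dir NE: edge -> no flip
Dir W: opp run (3,4) capped by B -> flip
Dir E: edge -> no flip
Dir SW: first cell '.' (not opp) -> no flip
Dir S: first cell '.' (not opp) -> no flip
Dir SE: edge -> no flip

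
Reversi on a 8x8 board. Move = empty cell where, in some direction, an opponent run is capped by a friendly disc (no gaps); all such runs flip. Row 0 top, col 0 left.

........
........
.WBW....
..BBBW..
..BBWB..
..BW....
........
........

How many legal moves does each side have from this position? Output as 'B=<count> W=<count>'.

Answer: B=12 W=9

Derivation:
-- B to move --
(1,0): flips 1 -> legal
(1,1): no bracket -> illegal
(1,2): flips 1 -> legal
(1,3): flips 1 -> legal
(1,4): flips 1 -> legal
(2,0): flips 1 -> legal
(2,4): flips 1 -> legal
(2,5): flips 1 -> legal
(2,6): no bracket -> illegal
(3,0): no bracket -> illegal
(3,1): no bracket -> illegal
(3,6): flips 1 -> legal
(4,6): no bracket -> illegal
(5,4): flips 2 -> legal
(5,5): flips 1 -> legal
(6,2): no bracket -> illegal
(6,3): flips 1 -> legal
(6,4): flips 1 -> legal
B mobility = 12
-- W to move --
(1,1): flips 2 -> legal
(1,2): no bracket -> illegal
(1,3): no bracket -> illegal
(2,4): flips 1 -> legal
(2,5): no bracket -> illegal
(3,1): flips 4 -> legal
(3,6): no bracket -> illegal
(4,1): flips 3 -> legal
(4,6): flips 1 -> legal
(5,1): flips 1 -> legal
(5,4): flips 2 -> legal
(5,5): flips 1 -> legal
(5,6): flips 2 -> legal
(6,1): no bracket -> illegal
(6,2): no bracket -> illegal
(6,3): no bracket -> illegal
W mobility = 9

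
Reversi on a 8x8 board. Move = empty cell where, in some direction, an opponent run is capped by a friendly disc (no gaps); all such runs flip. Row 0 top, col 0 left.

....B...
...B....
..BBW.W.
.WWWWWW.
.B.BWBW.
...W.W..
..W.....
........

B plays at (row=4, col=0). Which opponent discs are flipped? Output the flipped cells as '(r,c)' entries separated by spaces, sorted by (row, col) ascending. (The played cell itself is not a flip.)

Dir NW: edge -> no flip
Dir N: first cell '.' (not opp) -> no flip
Dir NE: opp run (3,1) capped by B -> flip
Dir W: edge -> no flip
Dir E: first cell 'B' (not opp) -> no flip
Dir SW: edge -> no flip
Dir S: first cell '.' (not opp) -> no flip
Dir SE: first cell '.' (not opp) -> no flip

Answer: (3,1)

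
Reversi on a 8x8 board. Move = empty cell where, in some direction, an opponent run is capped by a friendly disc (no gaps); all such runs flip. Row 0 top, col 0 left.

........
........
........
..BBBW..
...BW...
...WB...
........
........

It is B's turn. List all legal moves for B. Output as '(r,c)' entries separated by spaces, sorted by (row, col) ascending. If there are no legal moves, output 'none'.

(2,4): no bracket -> illegal
(2,5): no bracket -> illegal
(2,6): no bracket -> illegal
(3,6): flips 1 -> legal
(4,2): no bracket -> illegal
(4,5): flips 1 -> legal
(4,6): no bracket -> illegal
(5,2): flips 1 -> legal
(5,5): flips 1 -> legal
(6,2): no bracket -> illegal
(6,3): flips 1 -> legal
(6,4): no bracket -> illegal

Answer: (3,6) (4,5) (5,2) (5,5) (6,3)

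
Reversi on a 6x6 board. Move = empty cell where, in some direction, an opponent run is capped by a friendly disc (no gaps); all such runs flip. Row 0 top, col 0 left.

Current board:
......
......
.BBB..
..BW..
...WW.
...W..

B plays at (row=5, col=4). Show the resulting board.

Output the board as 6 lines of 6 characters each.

Answer: ......
......
.BBB..
..BW..
...BW.
...WB.

Derivation:
Place B at (5,4); scan 8 dirs for brackets.
Dir NW: opp run (4,3) capped by B -> flip
Dir N: opp run (4,4), next='.' -> no flip
Dir NE: first cell '.' (not opp) -> no flip
Dir W: opp run (5,3), next='.' -> no flip
Dir E: first cell '.' (not opp) -> no flip
Dir SW: edge -> no flip
Dir S: edge -> no flip
Dir SE: edge -> no flip
All flips: (4,3)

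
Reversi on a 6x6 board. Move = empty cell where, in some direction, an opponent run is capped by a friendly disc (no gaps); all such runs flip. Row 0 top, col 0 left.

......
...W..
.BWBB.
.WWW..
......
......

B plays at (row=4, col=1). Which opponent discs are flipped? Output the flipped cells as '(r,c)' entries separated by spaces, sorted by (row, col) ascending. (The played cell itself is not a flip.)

Answer: (3,1) (3,2)

Derivation:
Dir NW: first cell '.' (not opp) -> no flip
Dir N: opp run (3,1) capped by B -> flip
Dir NE: opp run (3,2) capped by B -> flip
Dir W: first cell '.' (not opp) -> no flip
Dir E: first cell '.' (not opp) -> no flip
Dir SW: first cell '.' (not opp) -> no flip
Dir S: first cell '.' (not opp) -> no flip
Dir SE: first cell '.' (not opp) -> no flip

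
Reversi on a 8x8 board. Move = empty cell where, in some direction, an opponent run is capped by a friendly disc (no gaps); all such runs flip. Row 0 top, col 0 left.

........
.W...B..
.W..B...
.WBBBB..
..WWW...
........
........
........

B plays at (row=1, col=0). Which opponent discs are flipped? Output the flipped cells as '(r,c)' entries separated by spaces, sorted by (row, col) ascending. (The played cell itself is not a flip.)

Dir NW: edge -> no flip
Dir N: first cell '.' (not opp) -> no flip
Dir NE: first cell '.' (not opp) -> no flip
Dir W: edge -> no flip
Dir E: opp run (1,1), next='.' -> no flip
Dir SW: edge -> no flip
Dir S: first cell '.' (not opp) -> no flip
Dir SE: opp run (2,1) capped by B -> flip

Answer: (2,1)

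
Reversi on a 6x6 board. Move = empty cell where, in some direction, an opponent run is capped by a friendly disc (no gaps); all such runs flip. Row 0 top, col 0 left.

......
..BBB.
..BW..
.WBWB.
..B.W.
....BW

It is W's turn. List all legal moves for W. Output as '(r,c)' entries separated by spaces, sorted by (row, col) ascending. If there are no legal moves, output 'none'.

(0,1): flips 1 -> legal
(0,2): no bracket -> illegal
(0,3): flips 1 -> legal
(0,4): flips 2 -> legal
(0,5): flips 1 -> legal
(1,1): flips 1 -> legal
(1,5): no bracket -> illegal
(2,1): flips 1 -> legal
(2,4): flips 1 -> legal
(2,5): no bracket -> illegal
(3,5): flips 1 -> legal
(4,1): flips 1 -> legal
(4,3): no bracket -> illegal
(4,5): flips 1 -> legal
(5,1): flips 1 -> legal
(5,2): no bracket -> illegal
(5,3): flips 2 -> legal

Answer: (0,1) (0,3) (0,4) (0,5) (1,1) (2,1) (2,4) (3,5) (4,1) (4,5) (5,1) (5,3)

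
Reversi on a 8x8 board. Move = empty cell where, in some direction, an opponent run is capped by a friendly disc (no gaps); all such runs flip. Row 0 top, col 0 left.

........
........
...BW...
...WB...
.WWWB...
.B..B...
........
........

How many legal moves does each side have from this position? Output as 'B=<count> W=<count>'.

-- B to move --
(1,3): no bracket -> illegal
(1,4): flips 1 -> legal
(1,5): flips 3 -> legal
(2,2): flips 1 -> legal
(2,5): flips 1 -> legal
(3,0): no bracket -> illegal
(3,1): flips 1 -> legal
(3,2): flips 2 -> legal
(3,5): no bracket -> illegal
(4,0): flips 3 -> legal
(5,0): no bracket -> illegal
(5,2): flips 1 -> legal
(5,3): flips 2 -> legal
B mobility = 9
-- W to move --
(1,2): no bracket -> illegal
(1,3): flips 1 -> legal
(1,4): no bracket -> illegal
(2,2): flips 1 -> legal
(2,5): flips 1 -> legal
(3,2): no bracket -> illegal
(3,5): flips 1 -> legal
(4,0): no bracket -> illegal
(4,5): flips 1 -> legal
(5,0): no bracket -> illegal
(5,2): no bracket -> illegal
(5,3): no bracket -> illegal
(5,5): flips 1 -> legal
(6,0): flips 1 -> legal
(6,1): flips 1 -> legal
(6,2): no bracket -> illegal
(6,3): no bracket -> illegal
(6,4): flips 3 -> legal
(6,5): flips 1 -> legal
W mobility = 10

Answer: B=9 W=10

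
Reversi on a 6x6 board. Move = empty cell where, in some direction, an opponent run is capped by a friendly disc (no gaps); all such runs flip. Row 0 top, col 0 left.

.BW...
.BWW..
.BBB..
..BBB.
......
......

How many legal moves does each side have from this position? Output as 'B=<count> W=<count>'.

-- B to move --
(0,3): flips 3 -> legal
(0,4): flips 1 -> legal
(1,4): flips 2 -> legal
(2,4): no bracket -> illegal
B mobility = 3
-- W to move --
(0,0): flips 1 -> legal
(1,0): flips 1 -> legal
(1,4): no bracket -> illegal
(2,0): flips 1 -> legal
(2,4): no bracket -> illegal
(2,5): no bracket -> illegal
(3,0): flips 1 -> legal
(3,1): flips 1 -> legal
(3,5): no bracket -> illegal
(4,1): no bracket -> illegal
(4,2): flips 2 -> legal
(4,3): flips 2 -> legal
(4,4): no bracket -> illegal
(4,5): flips 2 -> legal
W mobility = 8

Answer: B=3 W=8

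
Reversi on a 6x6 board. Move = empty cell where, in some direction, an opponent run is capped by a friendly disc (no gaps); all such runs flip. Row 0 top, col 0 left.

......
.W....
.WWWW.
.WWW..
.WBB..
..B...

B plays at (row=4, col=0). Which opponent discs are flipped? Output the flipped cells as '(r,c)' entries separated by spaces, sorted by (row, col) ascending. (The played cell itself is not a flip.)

Dir NW: edge -> no flip
Dir N: first cell '.' (not opp) -> no flip
Dir NE: opp run (3,1) (2,2), next='.' -> no flip
Dir W: edge -> no flip
Dir E: opp run (4,1) capped by B -> flip
Dir SW: edge -> no flip
Dir S: first cell '.' (not opp) -> no flip
Dir SE: first cell '.' (not opp) -> no flip

Answer: (4,1)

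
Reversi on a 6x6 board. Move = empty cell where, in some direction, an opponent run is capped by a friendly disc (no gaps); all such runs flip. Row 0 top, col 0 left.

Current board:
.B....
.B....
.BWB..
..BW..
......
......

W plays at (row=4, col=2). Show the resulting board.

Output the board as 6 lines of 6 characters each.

Place W at (4,2); scan 8 dirs for brackets.
Dir NW: first cell '.' (not opp) -> no flip
Dir N: opp run (3,2) capped by W -> flip
Dir NE: first cell 'W' (not opp) -> no flip
Dir W: first cell '.' (not opp) -> no flip
Dir E: first cell '.' (not opp) -> no flip
Dir SW: first cell '.' (not opp) -> no flip
Dir S: first cell '.' (not opp) -> no flip
Dir SE: first cell '.' (not opp) -> no flip
All flips: (3,2)

Answer: .B....
.B....
.BWB..
..WW..
..W...
......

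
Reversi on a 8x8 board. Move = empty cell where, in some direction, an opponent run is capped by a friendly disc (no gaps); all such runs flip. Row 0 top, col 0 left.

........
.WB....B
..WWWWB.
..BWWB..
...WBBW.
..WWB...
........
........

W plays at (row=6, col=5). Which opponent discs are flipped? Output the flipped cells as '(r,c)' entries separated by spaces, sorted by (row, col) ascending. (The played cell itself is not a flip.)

Dir NW: opp run (5,4) capped by W -> flip
Dir N: first cell '.' (not opp) -> no flip
Dir NE: first cell '.' (not opp) -> no flip
Dir W: first cell '.' (not opp) -> no flip
Dir E: first cell '.' (not opp) -> no flip
Dir SW: first cell '.' (not opp) -> no flip
Dir S: first cell '.' (not opp) -> no flip
Dir SE: first cell '.' (not opp) -> no flip

Answer: (5,4)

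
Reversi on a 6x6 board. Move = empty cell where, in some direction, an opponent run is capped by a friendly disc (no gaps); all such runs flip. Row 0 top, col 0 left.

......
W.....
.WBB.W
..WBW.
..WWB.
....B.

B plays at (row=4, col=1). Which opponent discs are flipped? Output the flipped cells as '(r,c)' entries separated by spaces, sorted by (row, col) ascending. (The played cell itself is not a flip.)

Answer: (3,2) (4,2) (4,3)

Derivation:
Dir NW: first cell '.' (not opp) -> no flip
Dir N: first cell '.' (not opp) -> no flip
Dir NE: opp run (3,2) capped by B -> flip
Dir W: first cell '.' (not opp) -> no flip
Dir E: opp run (4,2) (4,3) capped by B -> flip
Dir SW: first cell '.' (not opp) -> no flip
Dir S: first cell '.' (not opp) -> no flip
Dir SE: first cell '.' (not opp) -> no flip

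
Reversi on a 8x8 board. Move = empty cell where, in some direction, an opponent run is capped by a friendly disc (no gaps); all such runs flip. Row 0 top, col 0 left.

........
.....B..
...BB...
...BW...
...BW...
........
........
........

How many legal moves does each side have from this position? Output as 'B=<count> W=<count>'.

-- B to move --
(2,5): flips 1 -> legal
(3,5): flips 1 -> legal
(4,5): flips 2 -> legal
(5,3): no bracket -> illegal
(5,4): flips 2 -> legal
(5,5): flips 1 -> legal
B mobility = 5
-- W to move --
(0,4): no bracket -> illegal
(0,5): no bracket -> illegal
(0,6): no bracket -> illegal
(1,2): flips 1 -> legal
(1,3): no bracket -> illegal
(1,4): flips 1 -> legal
(1,6): no bracket -> illegal
(2,2): flips 1 -> legal
(2,5): no bracket -> illegal
(2,6): no bracket -> illegal
(3,2): flips 1 -> legal
(3,5): no bracket -> illegal
(4,2): flips 1 -> legal
(5,2): flips 1 -> legal
(5,3): no bracket -> illegal
(5,4): no bracket -> illegal
W mobility = 6

Answer: B=5 W=6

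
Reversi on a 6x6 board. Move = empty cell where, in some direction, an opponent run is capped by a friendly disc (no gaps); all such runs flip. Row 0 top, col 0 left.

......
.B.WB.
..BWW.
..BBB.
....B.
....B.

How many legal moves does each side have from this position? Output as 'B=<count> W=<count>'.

-- B to move --
(0,2): no bracket -> illegal
(0,3): flips 2 -> legal
(0,4): flips 1 -> legal
(1,2): flips 2 -> legal
(1,5): flips 1 -> legal
(2,5): flips 2 -> legal
(3,5): no bracket -> illegal
B mobility = 5
-- W to move --
(0,0): no bracket -> illegal
(0,1): no bracket -> illegal
(0,2): no bracket -> illegal
(0,3): no bracket -> illegal
(0,4): flips 1 -> legal
(0,5): flips 1 -> legal
(1,0): no bracket -> illegal
(1,2): no bracket -> illegal
(1,5): flips 1 -> legal
(2,0): no bracket -> illegal
(2,1): flips 1 -> legal
(2,5): no bracket -> illegal
(3,1): flips 1 -> legal
(3,5): no bracket -> illegal
(4,1): flips 1 -> legal
(4,2): flips 1 -> legal
(4,3): flips 1 -> legal
(4,5): flips 1 -> legal
(5,3): no bracket -> illegal
(5,5): no bracket -> illegal
W mobility = 9

Answer: B=5 W=9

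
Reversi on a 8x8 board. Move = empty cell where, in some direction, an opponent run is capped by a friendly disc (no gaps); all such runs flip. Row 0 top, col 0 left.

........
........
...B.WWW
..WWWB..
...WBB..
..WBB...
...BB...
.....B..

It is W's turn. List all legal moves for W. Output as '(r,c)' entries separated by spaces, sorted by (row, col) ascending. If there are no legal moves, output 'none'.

(1,2): flips 1 -> legal
(1,3): flips 1 -> legal
(1,4): flips 1 -> legal
(2,2): no bracket -> illegal
(2,4): no bracket -> illegal
(3,6): flips 1 -> legal
(4,2): no bracket -> illegal
(4,6): flips 2 -> legal
(5,5): flips 5 -> legal
(5,6): flips 1 -> legal
(6,2): flips 3 -> legal
(6,5): flips 1 -> legal
(6,6): no bracket -> illegal
(7,2): no bracket -> illegal
(7,3): flips 2 -> legal
(7,4): flips 4 -> legal
(7,6): no bracket -> illegal

Answer: (1,2) (1,3) (1,4) (3,6) (4,6) (5,5) (5,6) (6,2) (6,5) (7,3) (7,4)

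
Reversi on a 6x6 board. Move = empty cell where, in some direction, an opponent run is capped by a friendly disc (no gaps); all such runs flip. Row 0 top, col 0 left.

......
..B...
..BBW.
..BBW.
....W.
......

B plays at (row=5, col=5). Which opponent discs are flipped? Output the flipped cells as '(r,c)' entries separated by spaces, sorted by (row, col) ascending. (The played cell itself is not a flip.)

Answer: (4,4)

Derivation:
Dir NW: opp run (4,4) capped by B -> flip
Dir N: first cell '.' (not opp) -> no flip
Dir NE: edge -> no flip
Dir W: first cell '.' (not opp) -> no flip
Dir E: edge -> no flip
Dir SW: edge -> no flip
Dir S: edge -> no flip
Dir SE: edge -> no flip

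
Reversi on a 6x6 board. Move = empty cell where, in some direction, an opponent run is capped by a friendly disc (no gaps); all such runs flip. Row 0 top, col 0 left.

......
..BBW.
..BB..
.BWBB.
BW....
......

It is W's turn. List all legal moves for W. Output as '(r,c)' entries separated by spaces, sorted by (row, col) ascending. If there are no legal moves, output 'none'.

(0,1): no bracket -> illegal
(0,2): flips 2 -> legal
(0,3): no bracket -> illegal
(0,4): no bracket -> illegal
(1,1): flips 2 -> legal
(2,0): no bracket -> illegal
(2,1): flips 1 -> legal
(2,4): no bracket -> illegal
(2,5): no bracket -> illegal
(3,0): flips 1 -> legal
(3,5): flips 2 -> legal
(4,2): no bracket -> illegal
(4,3): no bracket -> illegal
(4,4): no bracket -> illegal
(4,5): no bracket -> illegal
(5,0): no bracket -> illegal
(5,1): no bracket -> illegal

Answer: (0,2) (1,1) (2,1) (3,0) (3,5)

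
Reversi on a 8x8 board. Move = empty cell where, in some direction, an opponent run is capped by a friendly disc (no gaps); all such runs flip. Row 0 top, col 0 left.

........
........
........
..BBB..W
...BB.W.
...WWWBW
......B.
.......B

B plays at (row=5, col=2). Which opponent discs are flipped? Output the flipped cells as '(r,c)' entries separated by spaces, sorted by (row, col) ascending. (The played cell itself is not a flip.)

Answer: (5,3) (5,4) (5,5)

Derivation:
Dir NW: first cell '.' (not opp) -> no flip
Dir N: first cell '.' (not opp) -> no flip
Dir NE: first cell 'B' (not opp) -> no flip
Dir W: first cell '.' (not opp) -> no flip
Dir E: opp run (5,3) (5,4) (5,5) capped by B -> flip
Dir SW: first cell '.' (not opp) -> no flip
Dir S: first cell '.' (not opp) -> no flip
Dir SE: first cell '.' (not opp) -> no flip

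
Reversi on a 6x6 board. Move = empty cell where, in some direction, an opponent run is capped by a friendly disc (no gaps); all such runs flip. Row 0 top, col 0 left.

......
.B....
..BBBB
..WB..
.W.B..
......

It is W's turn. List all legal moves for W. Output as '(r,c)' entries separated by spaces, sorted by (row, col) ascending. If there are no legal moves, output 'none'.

(0,0): no bracket -> illegal
(0,1): no bracket -> illegal
(0,2): no bracket -> illegal
(1,0): no bracket -> illegal
(1,2): flips 1 -> legal
(1,3): no bracket -> illegal
(1,4): flips 1 -> legal
(1,5): no bracket -> illegal
(2,0): no bracket -> illegal
(2,1): no bracket -> illegal
(3,1): no bracket -> illegal
(3,4): flips 1 -> legal
(3,5): no bracket -> illegal
(4,2): no bracket -> illegal
(4,4): no bracket -> illegal
(5,2): no bracket -> illegal
(5,3): no bracket -> illegal
(5,4): flips 1 -> legal

Answer: (1,2) (1,4) (3,4) (5,4)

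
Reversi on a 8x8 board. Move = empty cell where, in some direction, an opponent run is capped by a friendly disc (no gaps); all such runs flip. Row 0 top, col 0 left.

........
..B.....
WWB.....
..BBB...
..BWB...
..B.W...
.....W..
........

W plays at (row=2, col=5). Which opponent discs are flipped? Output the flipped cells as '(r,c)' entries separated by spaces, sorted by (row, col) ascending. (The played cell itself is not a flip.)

Answer: (3,4)

Derivation:
Dir NW: first cell '.' (not opp) -> no flip
Dir N: first cell '.' (not opp) -> no flip
Dir NE: first cell '.' (not opp) -> no flip
Dir W: first cell '.' (not opp) -> no flip
Dir E: first cell '.' (not opp) -> no flip
Dir SW: opp run (3,4) capped by W -> flip
Dir S: first cell '.' (not opp) -> no flip
Dir SE: first cell '.' (not opp) -> no flip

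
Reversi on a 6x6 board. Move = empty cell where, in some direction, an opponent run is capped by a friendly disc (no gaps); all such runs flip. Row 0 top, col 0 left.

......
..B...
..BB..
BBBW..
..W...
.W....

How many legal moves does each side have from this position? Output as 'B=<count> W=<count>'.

Answer: B=5 W=4

Derivation:
-- B to move --
(2,4): no bracket -> illegal
(3,4): flips 1 -> legal
(4,0): no bracket -> illegal
(4,1): no bracket -> illegal
(4,3): flips 1 -> legal
(4,4): flips 1 -> legal
(5,0): no bracket -> illegal
(5,2): flips 1 -> legal
(5,3): flips 1 -> legal
B mobility = 5
-- W to move --
(0,1): no bracket -> illegal
(0,2): flips 3 -> legal
(0,3): no bracket -> illegal
(1,1): flips 1 -> legal
(1,3): flips 1 -> legal
(1,4): no bracket -> illegal
(2,0): flips 1 -> legal
(2,1): no bracket -> illegal
(2,4): no bracket -> illegal
(3,4): no bracket -> illegal
(4,0): no bracket -> illegal
(4,1): no bracket -> illegal
(4,3): no bracket -> illegal
W mobility = 4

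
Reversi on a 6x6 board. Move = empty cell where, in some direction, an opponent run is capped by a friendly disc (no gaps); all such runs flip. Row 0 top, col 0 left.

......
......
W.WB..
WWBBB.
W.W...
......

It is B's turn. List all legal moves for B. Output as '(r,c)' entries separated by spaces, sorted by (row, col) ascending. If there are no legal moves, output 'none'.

Answer: (1,1) (1,2) (2,1) (5,1) (5,2)

Derivation:
(1,0): no bracket -> illegal
(1,1): flips 1 -> legal
(1,2): flips 1 -> legal
(1,3): no bracket -> illegal
(2,1): flips 1 -> legal
(4,1): no bracket -> illegal
(4,3): no bracket -> illegal
(5,0): no bracket -> illegal
(5,1): flips 1 -> legal
(5,2): flips 1 -> legal
(5,3): no bracket -> illegal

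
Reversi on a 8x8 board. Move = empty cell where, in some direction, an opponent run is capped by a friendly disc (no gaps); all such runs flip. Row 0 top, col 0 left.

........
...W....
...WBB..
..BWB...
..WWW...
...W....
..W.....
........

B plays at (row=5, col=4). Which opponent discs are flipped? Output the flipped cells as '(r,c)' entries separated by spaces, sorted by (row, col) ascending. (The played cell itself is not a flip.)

Dir NW: opp run (4,3) capped by B -> flip
Dir N: opp run (4,4) capped by B -> flip
Dir NE: first cell '.' (not opp) -> no flip
Dir W: opp run (5,3), next='.' -> no flip
Dir E: first cell '.' (not opp) -> no flip
Dir SW: first cell '.' (not opp) -> no flip
Dir S: first cell '.' (not opp) -> no flip
Dir SE: first cell '.' (not opp) -> no flip

Answer: (4,3) (4,4)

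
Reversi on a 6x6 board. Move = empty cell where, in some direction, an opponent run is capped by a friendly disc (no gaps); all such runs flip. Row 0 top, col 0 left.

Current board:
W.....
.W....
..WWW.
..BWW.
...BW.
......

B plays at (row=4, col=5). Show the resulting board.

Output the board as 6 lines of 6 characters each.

Answer: W.....
.W....
..WWW.
..BWW.
...BBB
......

Derivation:
Place B at (4,5); scan 8 dirs for brackets.
Dir NW: opp run (3,4) (2,3), next='.' -> no flip
Dir N: first cell '.' (not opp) -> no flip
Dir NE: edge -> no flip
Dir W: opp run (4,4) capped by B -> flip
Dir E: edge -> no flip
Dir SW: first cell '.' (not opp) -> no flip
Dir S: first cell '.' (not opp) -> no flip
Dir SE: edge -> no flip
All flips: (4,4)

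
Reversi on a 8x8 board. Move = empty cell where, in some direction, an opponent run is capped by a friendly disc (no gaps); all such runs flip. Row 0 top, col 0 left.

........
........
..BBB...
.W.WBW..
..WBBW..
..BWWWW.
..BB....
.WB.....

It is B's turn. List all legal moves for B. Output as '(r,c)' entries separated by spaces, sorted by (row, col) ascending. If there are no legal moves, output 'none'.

Answer: (2,6) (3,2) (3,6) (4,0) (4,1) (4,6) (5,1) (5,7) (6,4) (6,5) (6,6) (6,7) (7,0)

Derivation:
(2,0): no bracket -> illegal
(2,1): no bracket -> illegal
(2,5): no bracket -> illegal
(2,6): flips 1 -> legal
(3,0): no bracket -> illegal
(3,2): flips 2 -> legal
(3,6): flips 3 -> legal
(4,0): flips 1 -> legal
(4,1): flips 1 -> legal
(4,6): flips 2 -> legal
(4,7): no bracket -> illegal
(5,1): flips 2 -> legal
(5,7): flips 4 -> legal
(6,0): no bracket -> illegal
(6,1): no bracket -> illegal
(6,4): flips 1 -> legal
(6,5): flips 1 -> legal
(6,6): flips 1 -> legal
(6,7): flips 2 -> legal
(7,0): flips 1 -> legal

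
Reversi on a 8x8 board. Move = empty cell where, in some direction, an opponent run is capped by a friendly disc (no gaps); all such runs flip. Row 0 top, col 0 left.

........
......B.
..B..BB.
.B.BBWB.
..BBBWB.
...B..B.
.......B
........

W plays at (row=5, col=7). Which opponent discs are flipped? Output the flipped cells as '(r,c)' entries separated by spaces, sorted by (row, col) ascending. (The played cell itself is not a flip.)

Answer: (4,6)

Derivation:
Dir NW: opp run (4,6) capped by W -> flip
Dir N: first cell '.' (not opp) -> no flip
Dir NE: edge -> no flip
Dir W: opp run (5,6), next='.' -> no flip
Dir E: edge -> no flip
Dir SW: first cell '.' (not opp) -> no flip
Dir S: opp run (6,7), next='.' -> no flip
Dir SE: edge -> no flip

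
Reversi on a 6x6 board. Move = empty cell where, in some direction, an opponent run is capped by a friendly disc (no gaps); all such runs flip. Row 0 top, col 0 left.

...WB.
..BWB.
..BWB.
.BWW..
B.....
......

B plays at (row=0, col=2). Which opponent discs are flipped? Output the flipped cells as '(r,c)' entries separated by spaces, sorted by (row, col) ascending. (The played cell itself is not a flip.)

Dir NW: edge -> no flip
Dir N: edge -> no flip
Dir NE: edge -> no flip
Dir W: first cell '.' (not opp) -> no flip
Dir E: opp run (0,3) capped by B -> flip
Dir SW: first cell '.' (not opp) -> no flip
Dir S: first cell 'B' (not opp) -> no flip
Dir SE: opp run (1,3) capped by B -> flip

Answer: (0,3) (1,3)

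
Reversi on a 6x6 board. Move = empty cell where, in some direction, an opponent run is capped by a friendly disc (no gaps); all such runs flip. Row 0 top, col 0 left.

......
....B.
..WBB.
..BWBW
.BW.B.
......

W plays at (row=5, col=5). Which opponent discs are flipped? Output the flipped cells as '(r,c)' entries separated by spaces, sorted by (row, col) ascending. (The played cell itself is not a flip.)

Dir NW: opp run (4,4) capped by W -> flip
Dir N: first cell '.' (not opp) -> no flip
Dir NE: edge -> no flip
Dir W: first cell '.' (not opp) -> no flip
Dir E: edge -> no flip
Dir SW: edge -> no flip
Dir S: edge -> no flip
Dir SE: edge -> no flip

Answer: (4,4)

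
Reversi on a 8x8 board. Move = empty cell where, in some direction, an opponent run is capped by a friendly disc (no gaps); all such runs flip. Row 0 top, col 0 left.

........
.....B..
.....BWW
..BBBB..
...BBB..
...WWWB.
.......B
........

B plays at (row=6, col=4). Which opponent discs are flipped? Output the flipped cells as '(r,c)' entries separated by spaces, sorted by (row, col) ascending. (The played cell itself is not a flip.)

Answer: (5,4)

Derivation:
Dir NW: opp run (5,3), next='.' -> no flip
Dir N: opp run (5,4) capped by B -> flip
Dir NE: opp run (5,5), next='.' -> no flip
Dir W: first cell '.' (not opp) -> no flip
Dir E: first cell '.' (not opp) -> no flip
Dir SW: first cell '.' (not opp) -> no flip
Dir S: first cell '.' (not opp) -> no flip
Dir SE: first cell '.' (not opp) -> no flip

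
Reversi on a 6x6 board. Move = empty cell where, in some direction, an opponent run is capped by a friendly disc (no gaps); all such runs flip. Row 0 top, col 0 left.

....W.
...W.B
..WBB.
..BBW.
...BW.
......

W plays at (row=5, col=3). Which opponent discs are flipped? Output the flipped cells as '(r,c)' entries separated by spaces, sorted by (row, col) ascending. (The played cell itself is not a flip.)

Answer: (2,3) (3,3) (4,3)

Derivation:
Dir NW: first cell '.' (not opp) -> no flip
Dir N: opp run (4,3) (3,3) (2,3) capped by W -> flip
Dir NE: first cell 'W' (not opp) -> no flip
Dir W: first cell '.' (not opp) -> no flip
Dir E: first cell '.' (not opp) -> no flip
Dir SW: edge -> no flip
Dir S: edge -> no flip
Dir SE: edge -> no flip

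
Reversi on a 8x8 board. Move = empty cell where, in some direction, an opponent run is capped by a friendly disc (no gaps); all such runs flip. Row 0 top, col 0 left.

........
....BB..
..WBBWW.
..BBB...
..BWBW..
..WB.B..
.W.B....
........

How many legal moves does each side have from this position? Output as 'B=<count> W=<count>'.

Answer: B=15 W=12

Derivation:
-- B to move --
(1,1): flips 1 -> legal
(1,2): flips 1 -> legal
(1,3): no bracket -> illegal
(1,6): flips 1 -> legal
(1,7): no bracket -> illegal
(2,1): flips 1 -> legal
(2,7): flips 2 -> legal
(3,1): no bracket -> illegal
(3,5): flips 2 -> legal
(3,6): flips 1 -> legal
(3,7): flips 1 -> legal
(4,1): flips 1 -> legal
(4,6): flips 1 -> legal
(5,0): no bracket -> illegal
(5,1): flips 1 -> legal
(5,4): flips 1 -> legal
(5,6): flips 1 -> legal
(6,0): no bracket -> illegal
(6,2): flips 1 -> legal
(7,0): flips 3 -> legal
(7,1): no bracket -> illegal
(7,2): no bracket -> illegal
B mobility = 15
-- W to move --
(0,3): flips 1 -> legal
(0,4): flips 1 -> legal
(0,5): flips 1 -> legal
(0,6): no bracket -> illegal
(1,2): flips 2 -> legal
(1,3): flips 2 -> legal
(1,6): no bracket -> illegal
(2,1): flips 1 -> legal
(3,1): no bracket -> illegal
(3,5): no bracket -> illegal
(4,1): flips 1 -> legal
(4,6): no bracket -> illegal
(5,1): no bracket -> illegal
(5,4): flips 1 -> legal
(5,6): no bracket -> illegal
(6,2): no bracket -> illegal
(6,4): no bracket -> illegal
(6,5): flips 1 -> legal
(6,6): flips 3 -> legal
(7,2): no bracket -> illegal
(7,3): flips 2 -> legal
(7,4): flips 1 -> legal
W mobility = 12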